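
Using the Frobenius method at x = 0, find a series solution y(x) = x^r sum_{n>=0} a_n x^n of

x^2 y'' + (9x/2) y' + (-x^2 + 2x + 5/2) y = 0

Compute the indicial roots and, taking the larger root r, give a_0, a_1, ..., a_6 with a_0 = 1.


Write in Frobenius form y'' + (p(x)/x) y' + (q(x)/x^2) y = 0:
  p(x) = 9/2,  q(x) = -x^2 + 2x + 5/2.
Indicial equation: r(r-1) + (9/2) r + (5/2) = 0 -> roots r_1 = -1, r_2 = -5/2.
Take r = r_1 = -1. Let y(x) = x^r sum_{n>=0} a_n x^n with a_0 = 1.
Substitute y = x^r sum a_n x^n and match x^{r+n}. The recurrence is
  D(n) a_n + 2 a_{n-1} - 1 a_{n-2} = 0,  where D(n) = (r+n)(r+n-1) + (9/2)(r+n) + (5/2).
  a_n = [-2 a_{n-1} + 1 a_{n-2}] / D(n).
Since the indicial polynomial factors as (r - r_1)(r - r_2), D(n) = (r_1 + n - r_1)(r_1 + n - r_2) = n(n + 3/2).
Evaluating step by step (a_0 = 1):
  n = 1: D(1) = 1(1 + 3/2) = 5/2; numerator = -2(1) = -2; a_1 = (-2)/(5/2) = -4/5
  n = 2: D(2) = 2(2 + 3/2) = 7; numerator = -2(-4/5) + 1(1) = 13/5; a_2 = (13/5)/(7) = 13/35
  n = 3: D(3) = 3(3 + 3/2) = 27/2; numerator = -2(13/35) + 1(-4/5) = -54/35; a_3 = (-54/35)/(27/2) = -4/35
  n = 4: D(4) = 4(4 + 3/2) = 22; numerator = -2(-4/35) + 1(13/35) = 3/5; a_4 = (3/5)/(22) = 3/110
  n = 5: D(5) = 5(5 + 3/2) = 65/2; numerator = -2(3/110) + 1(-4/35) = -13/77; a_5 = (-13/77)/(65/2) = -2/385
  n = 6: D(6) = 6(6 + 3/2) = 45; numerator = -2(-2/385) + 1(3/110) = 29/770; a_6 = (29/770)/(45) = 29/34650

r = -1; a_0 = 1; a_1 = -4/5; a_2 = 13/35; a_3 = -4/35; a_4 = 3/110; a_5 = -2/385; a_6 = 29/34650


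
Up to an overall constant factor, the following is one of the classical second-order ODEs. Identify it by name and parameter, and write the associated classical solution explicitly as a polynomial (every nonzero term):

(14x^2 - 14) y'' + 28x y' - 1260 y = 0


All three coefficients share the factor -14; dividing through by -14 gives  (1 - x^2) y'' - 2x y' + 90 y = 0.
This matches the Legendre equation (1 - x^2) y'' - 2x y' + n(n+1) y = 0 (note the -2x y' term) with n(n+1) = 90, so n = 9; the polynomial solution is P_9(x).
With y = sum_k a_k x^k, matching x^k gives (k+2)(k+1) a_{k+2} = [k(k+1) - n(n+1)] a_k = (k - 9)(k + 10) a_k. The right side vanishes at k = 9, so the series with the parity of 9 terminates at degree 9.
Standard normalization (P_n(1) = 1): leading coefficient (2n)!/(2^n (n!)^2) = 6402373705728000/(512*131681894400) = 12155/128, so a_9 = 12155/128. Work downward with a_k = (k+1)(k+2) a_{k+2} / ((k - 9)(k + 10)):
  a_7 = (8)(9)(12155/128) / ((7 - 9)(7 + 10)) = (109395/16)/(-34) = -6435/32
  a_5 = (6)(7)(-6435/32) / ((5 - 9)(5 + 10)) = (-135135/16)/(-60) = 9009/64
  a_3 = (4)(5)(9009/64) / ((3 - 9)(3 + 10)) = (45045/16)/(-78) = -1155/32
  a_1 = (2)(3)(-1155/32) / ((1 - 9)(1 + 10)) = (-3465/16)/(-88) = 315/128
Hence P_9(x) = 12155 x^9/128 - 6435 x^7/32 + 9009 x^5/64 - 1155 x^3/32 + 315 x/128.

P_9(x); series = 12155 x^9/128 - 6435 x^7/32 + 9009 x^5/64 - 1155 x^3/32 + 315 x/128


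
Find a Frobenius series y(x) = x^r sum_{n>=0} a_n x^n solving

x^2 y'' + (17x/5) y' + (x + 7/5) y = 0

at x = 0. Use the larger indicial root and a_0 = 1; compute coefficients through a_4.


Write in Frobenius form y'' + (p(x)/x) y' + (q(x)/x^2) y = 0:
  p(x) = 17/5,  q(x) = x + 7/5.
Indicial equation: r(r-1) + (17/5) r + (7/5) = 0 -> roots r_1 = -1, r_2 = -7/5.
Take r = r_1 = -1. Let y(x) = x^r sum_{n>=0} a_n x^n with a_0 = 1.
Substitute y = x^r sum a_n x^n and match x^{r+n}. The recurrence is
  D(n) a_n + 1 a_{n-1} = 0,  where D(n) = (r+n)(r+n-1) + (17/5)(r+n) + (7/5).
  a_n = -1 / D(n) * a_{n-1}.
Since the indicial polynomial factors as (r - r_1)(r - r_2), D(n) = (r_1 + n - r_1)(r_1 + n - r_2) = n(n + 2/5).
Evaluating step by step (a_0 = 1):
  n = 1: D(1) = 1(1 + 2/5) = 7/5; numerator = -1(1) = -1; a_1 = (-1)/(7/5) = -5/7
  n = 2: D(2) = 2(2 + 2/5) = 24/5; numerator = -1(-5/7) = 5/7; a_2 = (5/7)/(24/5) = 25/168
  n = 3: D(3) = 3(3 + 2/5) = 51/5; numerator = -1(25/168) = -25/168; a_3 = (-25/168)/(51/5) = -125/8568
  n = 4: D(4) = 4(4 + 2/5) = 88/5; numerator = -1(-125/8568) = 125/8568; a_4 = (125/8568)/(88/5) = 625/753984

r = -1; a_0 = 1; a_1 = -5/7; a_2 = 25/168; a_3 = -125/8568; a_4 = 625/753984


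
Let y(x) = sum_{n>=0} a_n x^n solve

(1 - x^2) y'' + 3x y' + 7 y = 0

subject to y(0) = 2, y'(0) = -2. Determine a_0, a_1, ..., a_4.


Ansatz: y(x) = sum_{n>=0} a_n x^n, so y'(x) = sum_{n>=1} n a_n x^(n-1) and y''(x) = sum_{n>=2} n(n-1) a_n x^(n-2).
Substitute into P(x) y'' + Q(x) y' + R(x) y = 0 with P(x) = 1 - x^2, Q(x) = 3x, R(x) = 7, and match powers of x.
Initial conditions: a_0 = 2, a_1 = -2.
Setting the coefficient of each power of x to zero and solving order by order (substituting the coefficients already found):
  x^0: 2 a_2 + 7 a_0 = 0  ->  2 a_2 = -7 a_0 = -14  ->  a_2 = -7
  x^1: 6 a_3 + 10 a_1 = 0  ->  6 a_3 = -10 a_1 = 20  ->  a_3 = 10/3
  x^2: 12 a_4 + 11 a_2 = 0  ->  12 a_4 = -11 a_2 = 77  ->  a_4 = 77/12
Truncated series: y(x) = 2 - 2 x - 7 x^2 + (10/3) x^3 + (77/12) x^4 + O(x^5).

a_0 = 2; a_1 = -2; a_2 = -7; a_3 = 10/3; a_4 = 77/12


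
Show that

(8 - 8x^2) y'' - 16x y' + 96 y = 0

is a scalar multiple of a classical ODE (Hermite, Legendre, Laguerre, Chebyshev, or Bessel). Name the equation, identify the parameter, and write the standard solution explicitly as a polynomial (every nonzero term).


All three coefficients share the factor 8; dividing through by 8 gives  (1 - x^2) y'' - 2x y' + 12 y = 0.
This matches the Legendre equation (1 - x^2) y'' - 2x y' + n(n+1) y = 0 (note the -2x y' term) with n(n+1) = 12, so n = 3; the polynomial solution is P_3(x).
With y = sum_k a_k x^k, matching x^k gives (k+2)(k+1) a_{k+2} = [k(k+1) - n(n+1)] a_k = (k - 3)(k + 4) a_k. The right side vanishes at k = 3, so the series with the parity of 3 terminates at degree 3.
Standard normalization (P_n(1) = 1): leading coefficient (2n)!/(2^n (n!)^2) = 720/(8*36) = 5/2, so a_3 = 5/2. Work downward with a_k = (k+1)(k+2) a_{k+2} / ((k - 3)(k + 4)):
  a_1 = (2)(3)(5/2) / ((1 - 3)(1 + 4)) = 15/(-10) = -3/2
Hence P_3(x) = 5 x^3/2 - 3 x/2.

P_3(x); series = 5 x^3/2 - 3 x/2


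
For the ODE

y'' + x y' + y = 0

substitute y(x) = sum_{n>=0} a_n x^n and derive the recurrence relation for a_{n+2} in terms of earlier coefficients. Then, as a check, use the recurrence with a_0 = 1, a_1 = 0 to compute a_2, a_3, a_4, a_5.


Substitute y = sum_n a_n x^n.
y''(x) has coefficient (n+2)(n+1) a_{n+2} at x^n;
x y'(x) has coefficient n a_n at x^n (shift);
y(x) has coefficient 1 a_n at x^n.
Matching x^n: (n+2)(n+1) a_{n+2} + (n + 1) a_n = 0.
Thus a_{n+2} = (-n - 1) / ((n+1)(n+2)) * a_n.

Check with a_0 = 1, a_1 = 0 (apply the recurrence for n = 0, 1, 2, 3): a_0 = 1, a_1 = 0, a_2 = -1/2, a_3 = 0, a_4 = 1/8, a_5 = 0.

a_(n+2) = (-n - 1) / ((n+1)(n+2)) * a_n; check: a_0 = 1, a_1 = 0, a_2 = -1/2, a_3 = 0, a_4 = 1/8, a_5 = 0


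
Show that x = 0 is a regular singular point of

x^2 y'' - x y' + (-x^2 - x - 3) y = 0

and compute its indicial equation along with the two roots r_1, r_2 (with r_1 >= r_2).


Divide by x^2 to reach normal form y'' + P_1(x) y' + P_2(x) y = 0 with P_1(x) = -1/x and P_2(x) = -1 - 1/x - 3/x^2.
x = 0 is a singular point because the y'-coefficient -1/x has a pole at x = 0 and the y-coefficient -1 - 1/x - 3/x^2 has a pole at x = 0.
It is a regular singular point because x P_1(x) = p(x) = -1 and x^2 P_2(x) = q(x) = -x^2 - x - 3 are polynomials, hence analytic at x = 0.
p(0) = -1,  q(0) = -3.
Indicial equation: r(r-1) + p(0) r + q(0) = 0, i.e. r^2 + (p(0) - 1) r + q(0) = 0, i.e. r^2 - 2 r - 3 = 0.
Discriminant: (-2)^2 - 4(-3) = 16, so r = (2 ± 4)/2.
Solving: r_1 = 3, r_2 = -1.

indicial: r^2 - 2 r - 3 = 0; roots r_1 = 3, r_2 = -1


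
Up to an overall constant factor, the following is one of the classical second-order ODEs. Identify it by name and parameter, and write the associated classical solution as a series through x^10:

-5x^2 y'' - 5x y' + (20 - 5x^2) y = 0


All three coefficients share the factor -5; dividing through by -5 gives  x^2 y'' + x y' + (x^2 - 4) y = 0.
This matches the Bessel equation x^2 y'' + x y' + (x^2 - nu^2) y = 0 with nu^2 = 4, so nu = 2; the solution bounded at x = 0 is J_2(x).
Frobenius at x = 0: indicial roots ±nu; for r = nu the recurrence k(k + 2nu) c_k = -c_{k-2} gives the standard series J_nu(x) = sum_{k>=0} (-1)^k / (k! (k+nu)!) (x/2)^(2k+nu). Evaluate the first 5 terms:
  k = 0: (-1)^0 / (0! * 2! * 2^2) x^2 = 1/(1*2*4) x^2 = (1/8) x^2
  k = 1: (-1)^1 / (1! * 3! * 2^4) x^4 = -1/(1*6*16) x^4 = (-1/96) x^4
  k = 2: (-1)^2 / (2! * 4! * 2^6) x^6 = 1/(2*24*64) x^6 = (1/3072) x^6
  k = 3: (-1)^3 / (3! * 5! * 2^8) x^8 = -1/(6*120*256) x^8 = (-1/184320) x^8
  k = 4: (-1)^4 / (4! * 6! * 2^10) x^10 = 1/(24*720*1024) x^10 = (1/17694720) x^10
Hence J_2(x) = x^10/17694720 - x^8/184320 + x^6/3072 - x^4/96 + x^2/8 + ....

J_2(x); series = x^10/17694720 - x^8/184320 + x^6/3072 - x^4/96 + x^2/8


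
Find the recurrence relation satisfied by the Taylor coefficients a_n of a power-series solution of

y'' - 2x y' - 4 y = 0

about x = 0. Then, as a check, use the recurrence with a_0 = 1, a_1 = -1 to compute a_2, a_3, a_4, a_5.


Substitute y = sum_n a_n x^n.
y''(x) has coefficient (n+2)(n+1) a_{n+2} at x^n;
-2 x y'(x) has coefficient -2 n a_n at x^n (shift);
-4 y(x) has coefficient -4 a_n at x^n.
Matching x^n: (n+2)(n+1) a_{n+2} + (-2n - 4) a_n = 0.
Thus a_{n+2} = (2n + 4) / ((n+1)(n+2)) * a_n.

Check with a_0 = 1, a_1 = -1 (apply the recurrence for n = 0, 1, 2, 3): a_0 = 1, a_1 = -1, a_2 = 2, a_3 = -1, a_4 = 4/3, a_5 = -1/2.

a_(n+2) = (2n + 4) / ((n+1)(n+2)) * a_n; check: a_0 = 1, a_1 = -1, a_2 = 2, a_3 = -1, a_4 = 4/3, a_5 = -1/2


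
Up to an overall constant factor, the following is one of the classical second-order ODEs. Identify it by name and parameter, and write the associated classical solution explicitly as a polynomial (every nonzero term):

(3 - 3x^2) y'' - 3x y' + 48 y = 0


All three coefficients share the factor 3; dividing through by 3 gives  (1 - x^2) y'' - x y' + 16 y = 0.
This matches the Chebyshev equation (1 - x^2) y'' - x y' + n^2 y = 0 (note the -x y' term, not -2x y') with n^2 = 16, so n = 4; the polynomial solution is T_4(x).
With y = sum_k a_k x^k, matching x^k gives (k+2)(k+1) a_{k+2} = (k^2 - n^2) a_k = (k - 4)(k + 4) a_k. The right side vanishes at k = 4, so the series with the parity of 4 terminates at degree 4.
Standard normalization: leading coefficient of T_n is 2^(n-1), so a_4 = 2^3 = 8. Work downward with a_k = (k+1)(k+2) a_{k+2} / ((k - 4)(k + 4)):
  a_2 = (3)(4)(8) / ((2 - 4)(2 + 4)) = 96/(-12) = -8
  a_0 = (1)(2)(-8) / ((0 - 4)(0 + 4)) = -16/(-16) = 1
Hence T_4(x) = 8 x^4 - 8 x^2 + 1.

T_4(x); series = 8 x^4 - 8 x^2 + 1


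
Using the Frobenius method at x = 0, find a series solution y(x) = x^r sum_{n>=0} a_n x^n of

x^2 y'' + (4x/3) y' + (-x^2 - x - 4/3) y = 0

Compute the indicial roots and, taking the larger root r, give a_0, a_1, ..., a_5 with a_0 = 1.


Write in Frobenius form y'' + (p(x)/x) y' + (q(x)/x^2) y = 0:
  p(x) = 4/3,  q(x) = -x^2 - x - 4/3.
Indicial equation: r(r-1) + (4/3) r + (-4/3) = 0 -> roots r_1 = 1, r_2 = -4/3.
Take r = r_1 = 1. Let y(x) = x^r sum_{n>=0} a_n x^n with a_0 = 1.
Substitute y = x^r sum a_n x^n and match x^{r+n}. The recurrence is
  D(n) a_n - 1 a_{n-1} - 1 a_{n-2} = 0,  where D(n) = (r+n)(r+n-1) + (4/3)(r+n) + (-4/3).
  a_n = [1 a_{n-1} + 1 a_{n-2}] / D(n).
Since the indicial polynomial factors as (r - r_1)(r - r_2), D(n) = (r_1 + n - r_1)(r_1 + n - r_2) = n(n + 7/3).
Evaluating step by step (a_0 = 1):
  n = 1: D(1) = 1(1 + 7/3) = 10/3; numerator = 1(1) = 1; a_1 = (1)/(10/3) = 3/10
  n = 2: D(2) = 2(2 + 7/3) = 26/3; numerator = 1(3/10) + 1(1) = 13/10; a_2 = (13/10)/(26/3) = 3/20
  n = 3: D(3) = 3(3 + 7/3) = 16; numerator = 1(3/20) + 1(3/10) = 9/20; a_3 = (9/20)/(16) = 9/320
  n = 4: D(4) = 4(4 + 7/3) = 76/3; numerator = 1(9/320) + 1(3/20) = 57/320; a_4 = (57/320)/(76/3) = 9/1280
  n = 5: D(5) = 5(5 + 7/3) = 110/3; numerator = 1(9/1280) + 1(9/320) = 9/256; a_5 = (9/256)/(110/3) = 27/28160

r = 1; a_0 = 1; a_1 = 3/10; a_2 = 3/20; a_3 = 9/320; a_4 = 9/1280; a_5 = 27/28160


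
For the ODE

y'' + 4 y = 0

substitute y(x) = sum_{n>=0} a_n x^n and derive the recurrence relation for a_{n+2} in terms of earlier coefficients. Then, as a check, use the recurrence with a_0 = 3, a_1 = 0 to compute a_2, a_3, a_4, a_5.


Substitute y = sum_n a_n x^n into y'' + (const) y = 0.
y''(x) = sum_{n>=0} (n+2)(n+1) a_{n+2} x^n.
The ODE becomes sum_n [(n+2)(n+1) a_{n+2} + 4 a_n] x^n = 0.
Setting each coefficient to zero gives the recurrence:
  (n+2)(n+1) a_{n+2} + 4 a_n = 0,
  a_{n+2} = -4 / ((n+1)(n+2)) a_n.

Check with a_0 = 3, a_1 = 0 (apply the recurrence for n = 0, 1, 2, 3): a_0 = 3, a_1 = 0, a_2 = -6, a_3 = 0, a_4 = 2, a_5 = 0.

a_{n+2} = -4/((n+1)(n+2)) * a_n; check: a_0 = 3, a_1 = 0, a_2 = -6, a_3 = 0, a_4 = 2, a_5 = 0


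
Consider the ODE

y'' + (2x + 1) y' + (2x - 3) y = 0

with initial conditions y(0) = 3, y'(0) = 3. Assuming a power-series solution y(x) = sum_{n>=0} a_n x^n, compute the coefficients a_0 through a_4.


Ansatz: y(x) = sum_{n>=0} a_n x^n, so y'(x) = sum_{n>=1} n a_n x^(n-1) and y''(x) = sum_{n>=2} n(n-1) a_n x^(n-2).
Substitute into P(x) y'' + Q(x) y' + R(x) y = 0 with P(x) = 1, Q(x) = 2x + 1, R(x) = 2x - 3, and match powers of x.
Initial conditions: a_0 = 3, a_1 = 3.
Setting the coefficient of each power of x to zero and solving order by order (substituting the coefficients already found):
  x^0: 2 a_2 + a_1 - 3 a_0 = 0  ->  2 a_2 = -a_1 + 3 a_0 = 6  ->  a_2 = 3
  x^1: 6 a_3 + 2 a_2 - a_1 + 2 a_0 = 0  ->  6 a_3 = -2 a_2 + a_1 - 2 a_0 = -9  ->  a_3 = -3/2
  x^2: 12 a_4 + 3 a_3 + a_2 + 2 a_1 = 0  ->  12 a_4 = -3 a_3 - a_2 - 2 a_1 = -9/2  ->  a_4 = -3/8
Truncated series: y(x) = 3 + 3 x + 3 x^2 - (3/2) x^3 - (3/8) x^4 + O(x^5).

a_0 = 3; a_1 = 3; a_2 = 3; a_3 = -3/2; a_4 = -3/8


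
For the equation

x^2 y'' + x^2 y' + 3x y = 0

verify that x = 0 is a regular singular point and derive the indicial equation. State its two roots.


Divide by x^2 to reach normal form y'' + P_1(x) y' + P_2(x) y = 0 with P_1(x) = 1 and P_2(x) = 3/x.
x = 0 is a singular point because the y-coefficient 3/x has a pole at x = 0.
It is a regular singular point because x P_1(x) = p(x) = x and x^2 P_2(x) = q(x) = 3x are polynomials, hence analytic at x = 0.
p(0) = 0,  q(0) = 0.
Indicial equation: r(r-1) + p(0) r + q(0) = 0, i.e. r^2 + (p(0) - 1) r + q(0) = 0, i.e. r^2 - 1 r = 0.
Discriminant: (-1)^2 - 4(0) = 1, so r = (1 ± 1)/2.
Solving: r_1 = 1, r_2 = 0.

indicial: r^2 - 1 r = 0; roots r_1 = 1, r_2 = 0


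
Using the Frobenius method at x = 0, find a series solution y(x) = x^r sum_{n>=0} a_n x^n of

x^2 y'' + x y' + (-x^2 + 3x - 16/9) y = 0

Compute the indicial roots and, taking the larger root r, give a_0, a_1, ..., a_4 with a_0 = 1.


Write in Frobenius form y'' + (p(x)/x) y' + (q(x)/x^2) y = 0:
  p(x) = 1,  q(x) = -x^2 + 3x - 16/9.
Indicial equation: r(r-1) + (1) r + (-16/9) = 0 -> roots r_1 = 4/3, r_2 = -4/3.
Take r = r_1 = 4/3. Let y(x) = x^r sum_{n>=0} a_n x^n with a_0 = 1.
Substitute y = x^r sum a_n x^n and match x^{r+n}. The recurrence is
  D(n) a_n + 3 a_{n-1} - 1 a_{n-2} = 0,  where D(n) = (r+n)(r+n-1) + (1)(r+n) + (-16/9).
  a_n = [-3 a_{n-1} + 1 a_{n-2}] / D(n).
Since the indicial polynomial factors as (r - r_1)(r - r_2), D(n) = (r_1 + n - r_1)(r_1 + n - r_2) = n(n + 8/3).
Evaluating step by step (a_0 = 1):
  n = 1: D(1) = 1(1 + 8/3) = 11/3; numerator = -3(1) = -3; a_1 = (-3)/(11/3) = -9/11
  n = 2: D(2) = 2(2 + 8/3) = 28/3; numerator = -3(-9/11) + 1(1) = 38/11; a_2 = (38/11)/(28/3) = 57/154
  n = 3: D(3) = 3(3 + 8/3) = 17; numerator = -3(57/154) + 1(-9/11) = -27/14; a_3 = (-27/14)/(17) = -27/238
  n = 4: D(4) = 4(4 + 8/3) = 80/3; numerator = -3(-27/238) + 1(57/154) = 930/1309; a_4 = (930/1309)/(80/3) = 279/10472

r = 4/3; a_0 = 1; a_1 = -9/11; a_2 = 57/154; a_3 = -27/238; a_4 = 279/10472


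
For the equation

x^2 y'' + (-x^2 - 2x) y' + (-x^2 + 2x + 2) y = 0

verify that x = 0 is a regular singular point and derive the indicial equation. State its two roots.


Divide by x^2 to reach normal form y'' + P_1(x) y' + P_2(x) y = 0 with P_1(x) = -1 - 2/x and P_2(x) = -1 + 2/x + 2/x^2.
x = 0 is a singular point because the y'-coefficient -1 - 2/x has a pole at x = 0 and the y-coefficient -1 + 2/x + 2/x^2 has a pole at x = 0.
It is a regular singular point because x P_1(x) = p(x) = -x - 2 and x^2 P_2(x) = q(x) = -x^2 + 2x + 2 are polynomials, hence analytic at x = 0.
p(0) = -2,  q(0) = 2.
Indicial equation: r(r-1) + p(0) r + q(0) = 0, i.e. r^2 + (p(0) - 1) r + q(0) = 0, i.e. r^2 - 3 r + 2 = 0.
Discriminant: (-3)^2 - 4(2) = 1, so r = (3 ± 1)/2.
Solving: r_1 = 2, r_2 = 1.

indicial: r^2 - 3 r + 2 = 0; roots r_1 = 2, r_2 = 1


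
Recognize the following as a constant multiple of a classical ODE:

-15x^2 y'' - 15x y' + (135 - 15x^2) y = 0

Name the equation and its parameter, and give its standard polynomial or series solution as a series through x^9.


All three coefficients share the factor -15; dividing through by -15 gives  x^2 y'' + x y' + (x^2 - 9) y = 0.
This matches the Bessel equation x^2 y'' + x y' + (x^2 - nu^2) y = 0 with nu^2 = 9, so nu = 3; the solution bounded at x = 0 is J_3(x).
Frobenius at x = 0: indicial roots ±nu; for r = nu the recurrence k(k + 2nu) c_k = -c_{k-2} gives the standard series J_nu(x) = sum_{k>=0} (-1)^k / (k! (k+nu)!) (x/2)^(2k+nu). Evaluate the first 4 terms:
  k = 0: (-1)^0 / (0! * 3! * 2^3) x^3 = 1/(1*6*8) x^3 = (1/48) x^3
  k = 1: (-1)^1 / (1! * 4! * 2^5) x^5 = -1/(1*24*32) x^5 = (-1/768) x^5
  k = 2: (-1)^2 / (2! * 5! * 2^7) x^7 = 1/(2*120*128) x^7 = (1/30720) x^7
  k = 3: (-1)^3 / (3! * 6! * 2^9) x^9 = -1/(6*720*512) x^9 = (-1/2211840) x^9
Hence J_3(x) = -x^9/2211840 + x^7/30720 - x^5/768 + x^3/48 + ....

J_3(x); series = -x^9/2211840 + x^7/30720 - x^5/768 + x^3/48


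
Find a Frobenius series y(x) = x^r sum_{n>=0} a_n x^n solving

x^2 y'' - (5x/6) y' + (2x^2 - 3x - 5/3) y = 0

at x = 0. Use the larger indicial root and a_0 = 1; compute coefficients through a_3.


Write in Frobenius form y'' + (p(x)/x) y' + (q(x)/x^2) y = 0:
  p(x) = -5/6,  q(x) = 2x^2 - 3x - 5/3.
Indicial equation: r(r-1) + (-5/6) r + (-5/3) = 0 -> roots r_1 = 5/2, r_2 = -2/3.
Take r = r_1 = 5/2. Let y(x) = x^r sum_{n>=0} a_n x^n with a_0 = 1.
Substitute y = x^r sum a_n x^n and match x^{r+n}. The recurrence is
  D(n) a_n - 3 a_{n-1} + 2 a_{n-2} = 0,  where D(n) = (r+n)(r+n-1) + (-5/6)(r+n) + (-5/3).
  a_n = [3 a_{n-1} - 2 a_{n-2}] / D(n).
Since the indicial polynomial factors as (r - r_1)(r - r_2), D(n) = (r_1 + n - r_1)(r_1 + n - r_2) = n(n + 19/6).
Evaluating step by step (a_0 = 1):
  n = 1: D(1) = 1(1 + 19/6) = 25/6; numerator = 3(1) = 3; a_1 = (3)/(25/6) = 18/25
  n = 2: D(2) = 2(2 + 19/6) = 31/3; numerator = 3(18/25) - 2(1) = 4/25; a_2 = (4/25)/(31/3) = 12/775
  n = 3: D(3) = 3(3 + 19/6) = 37/2; numerator = 3(12/775) - 2(18/25) = -216/155; a_3 = (-216/155)/(37/2) = -432/5735

r = 5/2; a_0 = 1; a_1 = 18/25; a_2 = 12/775; a_3 = -432/5735


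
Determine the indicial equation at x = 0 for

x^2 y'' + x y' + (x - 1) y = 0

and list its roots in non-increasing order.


Divide by x^2 to reach normal form y'' + P_1(x) y' + P_2(x) y = 0 with P_1(x) = 1/x and P_2(x) = 1/x - 1/x^2.
x = 0 is a singular point because the y'-coefficient 1/x has a pole at x = 0 and the y-coefficient 1/x - 1/x^2 has a pole at x = 0.
It is a regular singular point because x P_1(x) = p(x) = 1 and x^2 P_2(x) = q(x) = x - 1 are polynomials, hence analytic at x = 0.
p(0) = 1,  q(0) = -1.
Indicial equation: r(r-1) + p(0) r + q(0) = 0, i.e. r^2 + (p(0) - 1) r + q(0) = 0, i.e. r^2 - 1 = 0.
Discriminant: (0)^2 - 4(-1) = 4, so r = (0 ± 2)/2.
Solving: r_1 = 1, r_2 = -1.

indicial: r^2 - 1 = 0; roots r_1 = 1, r_2 = -1


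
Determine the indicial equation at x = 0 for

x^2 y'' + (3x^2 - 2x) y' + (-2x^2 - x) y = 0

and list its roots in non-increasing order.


Divide by x^2 to reach normal form y'' + P_1(x) y' + P_2(x) y = 0 with P_1(x) = 3 - 2/x and P_2(x) = -2 - 1/x.
x = 0 is a singular point because the y'-coefficient 3 - 2/x has a pole at x = 0 and the y-coefficient -2 - 1/x has a pole at x = 0.
It is a regular singular point because x P_1(x) = p(x) = 3x - 2 and x^2 P_2(x) = q(x) = -2x^2 - x are polynomials, hence analytic at x = 0.
p(0) = -2,  q(0) = 0.
Indicial equation: r(r-1) + p(0) r + q(0) = 0, i.e. r^2 + (p(0) - 1) r + q(0) = 0, i.e. r^2 - 3 r = 0.
Discriminant: (-3)^2 - 4(0) = 9, so r = (3 ± 3)/2.
Solving: r_1 = 3, r_2 = 0.

indicial: r^2 - 3 r = 0; roots r_1 = 3, r_2 = 0


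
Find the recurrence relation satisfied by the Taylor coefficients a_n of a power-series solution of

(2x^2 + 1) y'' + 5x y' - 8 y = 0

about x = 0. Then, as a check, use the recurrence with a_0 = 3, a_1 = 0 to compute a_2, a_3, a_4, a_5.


Substitute y = sum_n a_n x^n.
(1 + 2 x^2) y'' contributes (n+2)(n+1) a_{n+2} + 2 n(n-1) a_n at x^n.
5 x y'(x) contributes 5 n a_n at x^n.
-8 y(x) contributes -8 a_n at x^n.
Matching x^n: (n+2)(n+1) a_{n+2} + (2 n(n-1) + 5 n - 8) a_n = 0.
Thus a_{n+2} = (-2 n(n-1) - 5 n + 8) / ((n+1)(n+2)) * a_n.

Check with a_0 = 3, a_1 = 0 (apply the recurrence for n = 0, 1, 2, 3): a_0 = 3, a_1 = 0, a_2 = 12, a_3 = 0, a_4 = -6, a_5 = 0.

a_(n+2) = (-2 n(n-1) - 5 n + 8) / ((n+1)(n+2)) * a_n; check: a_0 = 3, a_1 = 0, a_2 = 12, a_3 = 0, a_4 = -6, a_5 = 0


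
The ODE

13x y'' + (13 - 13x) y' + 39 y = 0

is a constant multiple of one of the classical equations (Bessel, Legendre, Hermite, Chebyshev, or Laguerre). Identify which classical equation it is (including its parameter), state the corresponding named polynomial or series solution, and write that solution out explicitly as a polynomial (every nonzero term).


All three coefficients share the factor 13; dividing through by 13 gives  x y'' + (1 - x) y' + 3 y = 0.
This matches the Laguerre equation x y'' + (1 - x) y' + n y = 0 with n = 3; the polynomial solution is L_3(x).
With y = sum_k a_k x^k, matching x^k gives (k+1)k a_{k+1} + (k+1) a_{k+1} - k a_k + n a_k = 0, i.e. (k+1)^2 a_{k+1} = (k - n) a_k = (k - 3) a_k. The right side vanishes at k = 3, so the series terminates at degree 3.
Standard normalization L_n(0) = 1 gives a_0 = 1. Work upward with a_{k+1} = (k - 3) a_k / (k+1)^2:
  a_1 = (0 - 3)(1) / 1^2 = -3/1 = -3
  a_2 = (1 - 3)(-3) / 2^2 = 6/4 = 3/2
  a_3 = (2 - 3)(3/2) / 3^2 = (-3/2)/9 = -1/6
Hence L_3(x) = -x^3/6 + 3 x^2/2 - 3 x + 1.

L_3(x); series = -x^3/6 + 3 x^2/2 - 3 x + 1


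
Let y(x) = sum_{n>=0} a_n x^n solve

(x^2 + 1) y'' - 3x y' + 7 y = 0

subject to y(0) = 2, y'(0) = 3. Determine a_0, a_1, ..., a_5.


Ansatz: y(x) = sum_{n>=0} a_n x^n, so y'(x) = sum_{n>=1} n a_n x^(n-1) and y''(x) = sum_{n>=2} n(n-1) a_n x^(n-2).
Substitute into P(x) y'' + Q(x) y' + R(x) y = 0 with P(x) = x^2 + 1, Q(x) = -3x, R(x) = 7, and match powers of x.
Initial conditions: a_0 = 2, a_1 = 3.
Setting the coefficient of each power of x to zero and solving order by order (substituting the coefficients already found):
  x^0: 2 a_2 + 7 a_0 = 0  ->  2 a_2 = -7 a_0 = -14  ->  a_2 = -7
  x^1: 6 a_3 + 4 a_1 = 0  ->  6 a_3 = -4 a_1 = -12  ->  a_3 = -2
  x^2: 12 a_4 + 3 a_2 = 0  ->  12 a_4 = -3 a_2 = 21  ->  a_4 = 7/4
  x^3: 20 a_5 + 4 a_3 = 0  ->  20 a_5 = -4 a_3 = 8  ->  a_5 = 2/5
Truncated series: y(x) = 2 + 3 x - 7 x^2 - 2 x^3 + (7/4) x^4 + (2/5) x^5 + O(x^6).

a_0 = 2; a_1 = 3; a_2 = -7; a_3 = -2; a_4 = 7/4; a_5 = 2/5


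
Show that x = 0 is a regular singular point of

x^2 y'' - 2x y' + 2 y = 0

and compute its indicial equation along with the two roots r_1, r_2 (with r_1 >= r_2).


Divide by x^2 to reach normal form y'' + P_1(x) y' + P_2(x) y = 0 with P_1(x) = -2/x and P_2(x) = 2/x^2.
x = 0 is a singular point because the y'-coefficient -2/x has a pole at x = 0 and the y-coefficient 2/x^2 has a pole at x = 0.
It is a regular singular point because x P_1(x) = p(x) = -2 and x^2 P_2(x) = q(x) = 2 are polynomials, hence analytic at x = 0.
p(0) = -2,  q(0) = 2.
Indicial equation: r(r-1) + p(0) r + q(0) = 0, i.e. r^2 + (p(0) - 1) r + q(0) = 0, i.e. r^2 - 3 r + 2 = 0.
Discriminant: (-3)^2 - 4(2) = 1, so r = (3 ± 1)/2.
Solving: r_1 = 2, r_2 = 1.

indicial: r^2 - 3 r + 2 = 0; roots r_1 = 2, r_2 = 1


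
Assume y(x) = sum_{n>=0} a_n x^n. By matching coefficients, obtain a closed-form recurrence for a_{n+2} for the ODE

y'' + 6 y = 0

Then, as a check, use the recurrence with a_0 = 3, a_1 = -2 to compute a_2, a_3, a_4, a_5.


Substitute y = sum_n a_n x^n into y'' + (const) y = 0.
y''(x) = sum_{n>=0} (n+2)(n+1) a_{n+2} x^n.
The ODE becomes sum_n [(n+2)(n+1) a_{n+2} + 6 a_n] x^n = 0.
Setting each coefficient to zero gives the recurrence:
  (n+2)(n+1) a_{n+2} + 6 a_n = 0,
  a_{n+2} = -6 / ((n+1)(n+2)) a_n.

Check with a_0 = 3, a_1 = -2 (apply the recurrence for n = 0, 1, 2, 3): a_0 = 3, a_1 = -2, a_2 = -9, a_3 = 2, a_4 = 9/2, a_5 = -3/5.

a_{n+2} = -6/((n+1)(n+2)) * a_n; check: a_0 = 3, a_1 = -2, a_2 = -9, a_3 = 2, a_4 = 9/2, a_5 = -3/5


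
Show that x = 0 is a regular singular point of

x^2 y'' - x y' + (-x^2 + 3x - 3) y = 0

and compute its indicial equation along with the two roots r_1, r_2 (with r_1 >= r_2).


Divide by x^2 to reach normal form y'' + P_1(x) y' + P_2(x) y = 0 with P_1(x) = -1/x and P_2(x) = -1 + 3/x - 3/x^2.
x = 0 is a singular point because the y'-coefficient -1/x has a pole at x = 0 and the y-coefficient -1 + 3/x - 3/x^2 has a pole at x = 0.
It is a regular singular point because x P_1(x) = p(x) = -1 and x^2 P_2(x) = q(x) = -x^2 + 3x - 3 are polynomials, hence analytic at x = 0.
p(0) = -1,  q(0) = -3.
Indicial equation: r(r-1) + p(0) r + q(0) = 0, i.e. r^2 + (p(0) - 1) r + q(0) = 0, i.e. r^2 - 2 r - 3 = 0.
Discriminant: (-2)^2 - 4(-3) = 16, so r = (2 ± 4)/2.
Solving: r_1 = 3, r_2 = -1.

indicial: r^2 - 2 r - 3 = 0; roots r_1 = 3, r_2 = -1


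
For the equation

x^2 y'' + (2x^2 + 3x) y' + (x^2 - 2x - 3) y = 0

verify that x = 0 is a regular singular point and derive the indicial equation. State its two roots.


Divide by x^2 to reach normal form y'' + P_1(x) y' + P_2(x) y = 0 with P_1(x) = 2 + 3/x and P_2(x) = 1 - 2/x - 3/x^2.
x = 0 is a singular point because the y'-coefficient 2 + 3/x has a pole at x = 0 and the y-coefficient 1 - 2/x - 3/x^2 has a pole at x = 0.
It is a regular singular point because x P_1(x) = p(x) = 2x + 3 and x^2 P_2(x) = q(x) = x^2 - 2x - 3 are polynomials, hence analytic at x = 0.
p(0) = 3,  q(0) = -3.
Indicial equation: r(r-1) + p(0) r + q(0) = 0, i.e. r^2 + (p(0) - 1) r + q(0) = 0, i.e. r^2 + 2 r - 3 = 0.
Discriminant: (2)^2 - 4(-3) = 16, so r = (-2 ± 4)/2.
Solving: r_1 = 1, r_2 = -3.

indicial: r^2 + 2 r - 3 = 0; roots r_1 = 1, r_2 = -3


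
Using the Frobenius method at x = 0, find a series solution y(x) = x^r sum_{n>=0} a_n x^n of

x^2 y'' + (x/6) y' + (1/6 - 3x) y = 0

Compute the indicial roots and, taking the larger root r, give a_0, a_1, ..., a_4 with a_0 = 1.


Write in Frobenius form y'' + (p(x)/x) y' + (q(x)/x^2) y = 0:
  p(x) = 1/6,  q(x) = 1/6 - 3x.
Indicial equation: r(r-1) + (1/6) r + (1/6) = 0 -> roots r_1 = 1/2, r_2 = 1/3.
Take r = r_1 = 1/2. Let y(x) = x^r sum_{n>=0} a_n x^n with a_0 = 1.
Substitute y = x^r sum a_n x^n and match x^{r+n}. The recurrence is
  D(n) a_n - 3 a_{n-1} = 0,  where D(n) = (r+n)(r+n-1) + (1/6)(r+n) + (1/6).
  a_n = 3 / D(n) * a_{n-1}.
Since the indicial polynomial factors as (r - r_1)(r - r_2), D(n) = (r_1 + n - r_1)(r_1 + n - r_2) = n(n + 1/6).
Evaluating step by step (a_0 = 1):
  n = 1: D(1) = 1(1 + 1/6) = 7/6; numerator = 3(1) = 3; a_1 = (3)/(7/6) = 18/7
  n = 2: D(2) = 2(2 + 1/6) = 13/3; numerator = 3(18/7) = 54/7; a_2 = (54/7)/(13/3) = 162/91
  n = 3: D(3) = 3(3 + 1/6) = 19/2; numerator = 3(162/91) = 486/91; a_3 = (486/91)/(19/2) = 972/1729
  n = 4: D(4) = 4(4 + 1/6) = 50/3; numerator = 3(972/1729) = 2916/1729; a_4 = (2916/1729)/(50/3) = 4374/43225

r = 1/2; a_0 = 1; a_1 = 18/7; a_2 = 162/91; a_3 = 972/1729; a_4 = 4374/43225


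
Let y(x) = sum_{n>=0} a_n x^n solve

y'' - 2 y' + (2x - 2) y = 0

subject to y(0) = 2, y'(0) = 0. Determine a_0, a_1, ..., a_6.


Ansatz: y(x) = sum_{n>=0} a_n x^n, so y'(x) = sum_{n>=1} n a_n x^(n-1) and y''(x) = sum_{n>=2} n(n-1) a_n x^(n-2).
Substitute into P(x) y'' + Q(x) y' + R(x) y = 0 with P(x) = 1, Q(x) = -2, R(x) = 2x - 2, and match powers of x.
Initial conditions: a_0 = 2, a_1 = 0.
Setting the coefficient of each power of x to zero and solving order by order (substituting the coefficients already found):
  x^0: 2 a_2 - 2 a_1 - 2 a_0 = 0  ->  2 a_2 = 2 a_1 + 2 a_0 = 4  ->  a_2 = 2
  x^1: 6 a_3 - 4 a_2 - 2 a_1 + 2 a_0 = 0  ->  6 a_3 = 4 a_2 + 2 a_1 - 2 a_0 = 4  ->  a_3 = 2/3
  x^2: 12 a_4 - 6 a_3 - 2 a_2 + 2 a_1 = 0  ->  12 a_4 = 6 a_3 + 2 a_2 - 2 a_1 = 8  ->  a_4 = 2/3
  x^3: 20 a_5 - 8 a_4 - 2 a_3 + 2 a_2 = 0  ->  20 a_5 = 8 a_4 + 2 a_3 - 2 a_2 = 8/3  ->  a_5 = 2/15
  x^4: 30 a_6 - 10 a_5 - 2 a_4 + 2 a_3 = 0  ->  30 a_6 = 10 a_5 + 2 a_4 - 2 a_3 = 4/3  ->  a_6 = 2/45
Truncated series: y(x) = 2 + 2 x^2 + (2/3) x^3 + (2/3) x^4 + (2/15) x^5 + (2/45) x^6 + O(x^7).

a_0 = 2; a_1 = 0; a_2 = 2; a_3 = 2/3; a_4 = 2/3; a_5 = 2/15; a_6 = 2/45


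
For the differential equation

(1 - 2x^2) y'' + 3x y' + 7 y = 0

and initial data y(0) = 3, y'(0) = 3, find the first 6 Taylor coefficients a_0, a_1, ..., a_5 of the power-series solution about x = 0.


Ansatz: y(x) = sum_{n>=0} a_n x^n, so y'(x) = sum_{n>=1} n a_n x^(n-1) and y''(x) = sum_{n>=2} n(n-1) a_n x^(n-2).
Substitute into P(x) y'' + Q(x) y' + R(x) y = 0 with P(x) = 1 - 2x^2, Q(x) = 3x, R(x) = 7, and match powers of x.
Initial conditions: a_0 = 3, a_1 = 3.
Setting the coefficient of each power of x to zero and solving order by order (substituting the coefficients already found):
  x^0: 2 a_2 + 7 a_0 = 0  ->  2 a_2 = -7 a_0 = -21  ->  a_2 = -21/2
  x^1: 6 a_3 + 10 a_1 = 0  ->  6 a_3 = -10 a_1 = -30  ->  a_3 = -5
  x^2: 12 a_4 + 9 a_2 = 0  ->  12 a_4 = -9 a_2 = 189/2  ->  a_4 = 63/8
  x^3: 20 a_5 + 4 a_3 = 0  ->  20 a_5 = -4 a_3 = 20  ->  a_5 = 1
Truncated series: y(x) = 3 + 3 x - (21/2) x^2 - 5 x^3 + (63/8) x^4 + x^5 + O(x^6).

a_0 = 3; a_1 = 3; a_2 = -21/2; a_3 = -5; a_4 = 63/8; a_5 = 1


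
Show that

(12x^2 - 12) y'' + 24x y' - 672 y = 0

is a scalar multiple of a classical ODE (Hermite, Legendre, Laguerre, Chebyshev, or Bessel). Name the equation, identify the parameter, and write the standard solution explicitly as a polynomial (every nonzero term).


All three coefficients share the factor -12; dividing through by -12 gives  (1 - x^2) y'' - 2x y' + 56 y = 0.
This matches the Legendre equation (1 - x^2) y'' - 2x y' + n(n+1) y = 0 (note the -2x y' term) with n(n+1) = 56, so n = 7; the polynomial solution is P_7(x).
With y = sum_k a_k x^k, matching x^k gives (k+2)(k+1) a_{k+2} = [k(k+1) - n(n+1)] a_k = (k - 7)(k + 8) a_k. The right side vanishes at k = 7, so the series with the parity of 7 terminates at degree 7.
Standard normalization (P_n(1) = 1): leading coefficient (2n)!/(2^n (n!)^2) = 87178291200/(128*25401600) = 429/16, so a_7 = 429/16. Work downward with a_k = (k+1)(k+2) a_{k+2} / ((k - 7)(k + 8)):
  a_5 = (6)(7)(429/16) / ((5 - 7)(5 + 8)) = (9009/8)/(-26) = -693/16
  a_3 = (4)(5)(-693/16) / ((3 - 7)(3 + 8)) = (-3465/4)/(-44) = 315/16
  a_1 = (2)(3)(315/16) / ((1 - 7)(1 + 8)) = (945/8)/(-54) = -35/16
Hence P_7(x) = 429 x^7/16 - 693 x^5/16 + 315 x^3/16 - 35 x/16.

P_7(x); series = 429 x^7/16 - 693 x^5/16 + 315 x^3/16 - 35 x/16


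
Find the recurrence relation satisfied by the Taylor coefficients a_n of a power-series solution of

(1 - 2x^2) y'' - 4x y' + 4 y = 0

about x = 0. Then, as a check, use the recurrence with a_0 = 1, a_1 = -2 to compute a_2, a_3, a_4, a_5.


Substitute y = sum_n a_n x^n.
(1 - 2 x^2) y'' contributes (n+2)(n+1) a_{n+2} - 2 n(n-1) a_n at x^n.
-4 x y'(x) contributes -4 n a_n at x^n.
4 y(x) contributes 4 a_n at x^n.
Matching x^n: (n+2)(n+1) a_{n+2} + (-2 n(n-1) - 4 n + 4) a_n = 0.
Thus a_{n+2} = (2 n(n-1) + 4 n - 4) / ((n+1)(n+2)) * a_n.

Check with a_0 = 1, a_1 = -2 (apply the recurrence for n = 0, 1, 2, 3): a_0 = 1, a_1 = -2, a_2 = -2, a_3 = 0, a_4 = -4/3, a_5 = 0.

a_(n+2) = (2 n(n-1) + 4 n - 4) / ((n+1)(n+2)) * a_n; check: a_0 = 1, a_1 = -2, a_2 = -2, a_3 = 0, a_4 = -4/3, a_5 = 0


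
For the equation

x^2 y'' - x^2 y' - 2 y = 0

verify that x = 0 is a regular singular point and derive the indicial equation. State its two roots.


Divide by x^2 to reach normal form y'' + P_1(x) y' + P_2(x) y = 0 with P_1(x) = -1 and P_2(x) = -2/x^2.
x = 0 is a singular point because the y-coefficient -2/x^2 has a pole at x = 0.
It is a regular singular point because x P_1(x) = p(x) = -x and x^2 P_2(x) = q(x) = -2 are polynomials, hence analytic at x = 0.
p(0) = 0,  q(0) = -2.
Indicial equation: r(r-1) + p(0) r + q(0) = 0, i.e. r^2 + (p(0) - 1) r + q(0) = 0, i.e. r^2 - 1 r - 2 = 0.
Discriminant: (-1)^2 - 4(-2) = 9, so r = (1 ± 3)/2.
Solving: r_1 = 2, r_2 = -1.

indicial: r^2 - 1 r - 2 = 0; roots r_1 = 2, r_2 = -1


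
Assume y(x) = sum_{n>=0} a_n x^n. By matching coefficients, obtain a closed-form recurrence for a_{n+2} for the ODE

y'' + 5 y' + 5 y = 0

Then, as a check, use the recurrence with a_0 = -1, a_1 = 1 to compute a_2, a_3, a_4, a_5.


Substitute y = sum_n a_n x^n.
y''(x) has coefficient (n+2)(n+1) a_{n+2} at x^n;
5 y'(x) has coefficient 5 (n+1) a_{n+1} at x^n;
5 y(x) has coefficient 5 a_n at x^n.
Matching x^n: (n+2)(n+1) a_{n+2} + 5 (n+1) a_{n+1} + 5 a_n = 0.
Thus a_{n+2} = [-5 (n+1) a_{n+1} - 5 a_n] / ((n+1)(n+2)).

Check with a_0 = -1, a_1 = 1 (apply the recurrence for n = 0, 1, 2, 3): a_0 = -1, a_1 = 1, a_2 = 0, a_3 = -5/6, a_4 = 25/24, a_5 = -5/6.

a_(n+2) = [-5 (n+1) a_(n+1) - 5 a_n] / ((n+1)(n+2)); check: a_0 = -1, a_1 = 1, a_2 = 0, a_3 = -5/6, a_4 = 25/24, a_5 = -5/6


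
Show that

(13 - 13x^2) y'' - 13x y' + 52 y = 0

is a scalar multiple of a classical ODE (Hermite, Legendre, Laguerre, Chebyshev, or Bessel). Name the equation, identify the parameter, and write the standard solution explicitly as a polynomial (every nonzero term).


All three coefficients share the factor 13; dividing through by 13 gives  (1 - x^2) y'' - x y' + 4 y = 0.
This matches the Chebyshev equation (1 - x^2) y'' - x y' + n^2 y = 0 (note the -x y' term, not -2x y') with n^2 = 4, so n = 2; the polynomial solution is T_2(x).
With y = sum_k a_k x^k, matching x^k gives (k+2)(k+1) a_{k+2} = (k^2 - n^2) a_k = (k - 2)(k + 2) a_k. The right side vanishes at k = 2, so the series with the parity of 2 terminates at degree 2.
Standard normalization: leading coefficient of T_n is 2^(n-1), so a_2 = 2^1 = 2. Work downward with a_k = (k+1)(k+2) a_{k+2} / ((k - 2)(k + 2)):
  a_0 = (1)(2)(2) / ((0 - 2)(0 + 2)) = 4/(-4) = -1
Hence T_2(x) = 2 x^2 - 1.

T_2(x); series = 2 x^2 - 1


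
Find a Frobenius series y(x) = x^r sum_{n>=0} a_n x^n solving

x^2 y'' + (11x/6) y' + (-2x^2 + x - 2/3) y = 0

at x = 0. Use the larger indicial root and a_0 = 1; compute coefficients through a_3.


Write in Frobenius form y'' + (p(x)/x) y' + (q(x)/x^2) y = 0:
  p(x) = 11/6,  q(x) = -2x^2 + x - 2/3.
Indicial equation: r(r-1) + (11/6) r + (-2/3) = 0 -> roots r_1 = 1/2, r_2 = -4/3.
Take r = r_1 = 1/2. Let y(x) = x^r sum_{n>=0} a_n x^n with a_0 = 1.
Substitute y = x^r sum a_n x^n and match x^{r+n}. The recurrence is
  D(n) a_n + 1 a_{n-1} - 2 a_{n-2} = 0,  where D(n) = (r+n)(r+n-1) + (11/6)(r+n) + (-2/3).
  a_n = [-1 a_{n-1} + 2 a_{n-2}] / D(n).
Since the indicial polynomial factors as (r - r_1)(r - r_2), D(n) = (r_1 + n - r_1)(r_1 + n - r_2) = n(n + 11/6).
Evaluating step by step (a_0 = 1):
  n = 1: D(1) = 1(1 + 11/6) = 17/6; numerator = -1(1) = -1; a_1 = (-1)/(17/6) = -6/17
  n = 2: D(2) = 2(2 + 11/6) = 23/3; numerator = -1(-6/17) + 2(1) = 40/17; a_2 = (40/17)/(23/3) = 120/391
  n = 3: D(3) = 3(3 + 11/6) = 29/2; numerator = -1(120/391) + 2(-6/17) = -396/391; a_3 = (-396/391)/(29/2) = -792/11339

r = 1/2; a_0 = 1; a_1 = -6/17; a_2 = 120/391; a_3 = -792/11339


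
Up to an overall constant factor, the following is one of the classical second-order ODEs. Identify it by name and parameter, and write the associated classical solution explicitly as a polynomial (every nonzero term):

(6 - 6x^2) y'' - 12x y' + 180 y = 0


All three coefficients share the factor 6; dividing through by 6 gives  (1 - x^2) y'' - 2x y' + 30 y = 0.
This matches the Legendre equation (1 - x^2) y'' - 2x y' + n(n+1) y = 0 (note the -2x y' term) with n(n+1) = 30, so n = 5; the polynomial solution is P_5(x).
With y = sum_k a_k x^k, matching x^k gives (k+2)(k+1) a_{k+2} = [k(k+1) - n(n+1)] a_k = (k - 5)(k + 6) a_k. The right side vanishes at k = 5, so the series with the parity of 5 terminates at degree 5.
Standard normalization (P_n(1) = 1): leading coefficient (2n)!/(2^n (n!)^2) = 3628800/(32*14400) = 63/8, so a_5 = 63/8. Work downward with a_k = (k+1)(k+2) a_{k+2} / ((k - 5)(k + 6)):
  a_3 = (4)(5)(63/8) / ((3 - 5)(3 + 6)) = (315/2)/(-18) = -35/4
  a_1 = (2)(3)(-35/4) / ((1 - 5)(1 + 6)) = (-105/2)/(-28) = 15/8
Hence P_5(x) = 63 x^5/8 - 35 x^3/4 + 15 x/8.

P_5(x); series = 63 x^5/8 - 35 x^3/4 + 15 x/8


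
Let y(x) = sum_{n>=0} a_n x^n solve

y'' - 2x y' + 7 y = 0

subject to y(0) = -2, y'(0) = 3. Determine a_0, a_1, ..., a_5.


Ansatz: y(x) = sum_{n>=0} a_n x^n, so y'(x) = sum_{n>=1} n a_n x^(n-1) and y''(x) = sum_{n>=2} n(n-1) a_n x^(n-2).
Substitute into P(x) y'' + Q(x) y' + R(x) y = 0 with P(x) = 1, Q(x) = -2x, R(x) = 7, and match powers of x.
Initial conditions: a_0 = -2, a_1 = 3.
Setting the coefficient of each power of x to zero and solving order by order (substituting the coefficients already found):
  x^0: 2 a_2 + 7 a_0 = 0  ->  2 a_2 = -7 a_0 = 14  ->  a_2 = 7
  x^1: 6 a_3 + 5 a_1 = 0  ->  6 a_3 = -5 a_1 = -15  ->  a_3 = -5/2
  x^2: 12 a_4 + 3 a_2 = 0  ->  12 a_4 = -3 a_2 = -21  ->  a_4 = -7/4
  x^3: 20 a_5 + a_3 = 0  ->  20 a_5 = -a_3 = 5/2  ->  a_5 = 1/8
Truncated series: y(x) = -2 + 3 x + 7 x^2 - (5/2) x^3 - (7/4) x^4 + (1/8) x^5 + O(x^6).

a_0 = -2; a_1 = 3; a_2 = 7; a_3 = -5/2; a_4 = -7/4; a_5 = 1/8


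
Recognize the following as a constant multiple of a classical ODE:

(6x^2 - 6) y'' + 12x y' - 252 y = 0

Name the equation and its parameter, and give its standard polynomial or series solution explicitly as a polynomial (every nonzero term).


All three coefficients share the factor -6; dividing through by -6 gives  (1 - x^2) y'' - 2x y' + 42 y = 0.
This matches the Legendre equation (1 - x^2) y'' - 2x y' + n(n+1) y = 0 (note the -2x y' term) with n(n+1) = 42, so n = 6; the polynomial solution is P_6(x).
With y = sum_k a_k x^k, matching x^k gives (k+2)(k+1) a_{k+2} = [k(k+1) - n(n+1)] a_k = (k - 6)(k + 7) a_k. The right side vanishes at k = 6, so the series with the parity of 6 terminates at degree 6.
Standard normalization (P_n(1) = 1): leading coefficient (2n)!/(2^n (n!)^2) = 479001600/(64*518400) = 231/16, so a_6 = 231/16. Work downward with a_k = (k+1)(k+2) a_{k+2} / ((k - 6)(k + 7)):
  a_4 = (5)(6)(231/16) / ((4 - 6)(4 + 7)) = (3465/8)/(-22) = -315/16
  a_2 = (3)(4)(-315/16) / ((2 - 6)(2 + 7)) = (-945/4)/(-36) = 105/16
  a_0 = (1)(2)(105/16) / ((0 - 6)(0 + 7)) = (105/8)/(-42) = -5/16
Hence P_6(x) = 231 x^6/16 - 315 x^4/16 + 105 x^2/16 - 5/16.

P_6(x); series = 231 x^6/16 - 315 x^4/16 + 105 x^2/16 - 5/16


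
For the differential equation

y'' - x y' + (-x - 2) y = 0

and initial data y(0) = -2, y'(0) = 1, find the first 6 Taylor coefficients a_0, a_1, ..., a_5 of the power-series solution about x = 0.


Ansatz: y(x) = sum_{n>=0} a_n x^n, so y'(x) = sum_{n>=1} n a_n x^(n-1) and y''(x) = sum_{n>=2} n(n-1) a_n x^(n-2).
Substitute into P(x) y'' + Q(x) y' + R(x) y = 0 with P(x) = 1, Q(x) = -x, R(x) = -x - 2, and match powers of x.
Initial conditions: a_0 = -2, a_1 = 1.
Setting the coefficient of each power of x to zero and solving order by order (substituting the coefficients already found):
  x^0: 2 a_2 - 2 a_0 = 0  ->  2 a_2 = 2 a_0 = -4  ->  a_2 = -2
  x^1: 6 a_3 - 3 a_1 - a_0 = 0  ->  6 a_3 = 3 a_1 + a_0 = 1  ->  a_3 = 1/6
  x^2: 12 a_4 - 4 a_2 - a_1 = 0  ->  12 a_4 = 4 a_2 + a_1 = -7  ->  a_4 = -7/12
  x^3: 20 a_5 - 5 a_3 - a_2 = 0  ->  20 a_5 = 5 a_3 + a_2 = -7/6  ->  a_5 = -7/120
Truncated series: y(x) = -2 + x - 2 x^2 + (1/6) x^3 - (7/12) x^4 - (7/120) x^5 + O(x^6).

a_0 = -2; a_1 = 1; a_2 = -2; a_3 = 1/6; a_4 = -7/12; a_5 = -7/120


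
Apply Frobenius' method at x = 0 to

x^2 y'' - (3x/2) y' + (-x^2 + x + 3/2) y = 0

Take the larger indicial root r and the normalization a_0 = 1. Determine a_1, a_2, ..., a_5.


Write in Frobenius form y'' + (p(x)/x) y' + (q(x)/x^2) y = 0:
  p(x) = -3/2,  q(x) = -x^2 + x + 3/2.
Indicial equation: r(r-1) + (-3/2) r + (3/2) = 0 -> roots r_1 = 3/2, r_2 = 1.
Take r = r_1 = 3/2. Let y(x) = x^r sum_{n>=0} a_n x^n with a_0 = 1.
Substitute y = x^r sum a_n x^n and match x^{r+n}. The recurrence is
  D(n) a_n + 1 a_{n-1} - 1 a_{n-2} = 0,  where D(n) = (r+n)(r+n-1) + (-3/2)(r+n) + (3/2).
  a_n = [-1 a_{n-1} + 1 a_{n-2}] / D(n).
Since the indicial polynomial factors as (r - r_1)(r - r_2), D(n) = (r_1 + n - r_1)(r_1 + n - r_2) = n(n + 1/2).
Evaluating step by step (a_0 = 1):
  n = 1: D(1) = 1(1 + 1/2) = 3/2; numerator = -1(1) = -1; a_1 = (-1)/(3/2) = -2/3
  n = 2: D(2) = 2(2 + 1/2) = 5; numerator = -1(-2/3) + 1(1) = 5/3; a_2 = (5/3)/(5) = 1/3
  n = 3: D(3) = 3(3 + 1/2) = 21/2; numerator = -1(1/3) + 1(-2/3) = -1; a_3 = (-1)/(21/2) = -2/21
  n = 4: D(4) = 4(4 + 1/2) = 18; numerator = -1(-2/21) + 1(1/3) = 3/7; a_4 = (3/7)/(18) = 1/42
  n = 5: D(5) = 5(5 + 1/2) = 55/2; numerator = -1(1/42) + 1(-2/21) = -5/42; a_5 = (-5/42)/(55/2) = -1/231

r = 3/2; a_0 = 1; a_1 = -2/3; a_2 = 1/3; a_3 = -2/21; a_4 = 1/42; a_5 = -1/231
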